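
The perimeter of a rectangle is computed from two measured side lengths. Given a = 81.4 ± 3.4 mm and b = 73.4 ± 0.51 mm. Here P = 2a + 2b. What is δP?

P is a linear combination, so absolute uncertainties add in quadrature:
  (2·δa)² = 46.2;  (2·δb)² = 1.04
δP = √(47.3) = 6.88 mm

6.88 mm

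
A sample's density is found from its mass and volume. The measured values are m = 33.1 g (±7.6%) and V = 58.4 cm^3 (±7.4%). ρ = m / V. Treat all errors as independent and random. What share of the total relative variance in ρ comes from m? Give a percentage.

51.3%

(δρ/ρ)² = (1·δm/m)² + (-1·δV/V)²
  m term: (1×0.0760)² = 0.00578
  V term: (-1×0.0740)² = 0.00548
Total = 0.0113. Share from m = 0.00578/0.0113 = 0.513.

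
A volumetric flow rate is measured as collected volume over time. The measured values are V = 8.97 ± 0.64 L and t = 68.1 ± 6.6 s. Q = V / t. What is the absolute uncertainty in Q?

Relative error in a monomial: (δQ/Q)² = Σ (nᵢ · δxᵢ/xᵢ)².
  (1·δV/V)² = (1×0.0713)² = 0.00509;  (-1·δt/t)² = (-1×0.0969)² = 0.00939
δQ/Q = √(0.0145) = 0.120
Q = 0.132 L/s, so δQ = 0.120 × 0.132 = 0.0159 L/s.

0.0159 L/s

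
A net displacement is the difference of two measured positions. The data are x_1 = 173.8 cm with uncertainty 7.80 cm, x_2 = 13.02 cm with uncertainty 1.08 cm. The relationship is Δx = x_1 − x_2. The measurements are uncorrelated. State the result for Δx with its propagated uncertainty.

160.8 ± 7.87 cm

Sums and differences: (δΔx)² = Σ (cᵢ δxᵢ)².
  (δx_1)² = 60.8;  (δx_2)² = 1.17
δΔx = √(62.0) = 7.87 cm
Δx = 160.8 cm.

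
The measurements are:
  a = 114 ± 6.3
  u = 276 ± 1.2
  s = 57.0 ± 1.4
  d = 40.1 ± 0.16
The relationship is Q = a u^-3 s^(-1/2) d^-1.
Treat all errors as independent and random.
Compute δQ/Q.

Relative error in a monomial: (δQ/Q)² = Σ (nᵢ · δxᵢ/xᵢ)².
  (1·δa/a)² = (1×0.0553)² = 0.00305;  (-3·δu/u)² = (-3×0.00435)² = 0.000170;  (−½·δs/s)² = (-0.5×0.0246)² = 0.000151;  (-1·δd/d)² = (-1×0.00399)² = 1.59e-05
δQ/Q = √(0.00339) = 0.0582

0.0582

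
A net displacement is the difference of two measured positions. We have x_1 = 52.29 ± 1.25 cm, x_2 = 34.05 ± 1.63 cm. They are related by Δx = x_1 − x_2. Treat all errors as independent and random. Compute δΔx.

2.05 cm

Sums and differences: (δΔx)² = Σ (cᵢ δxᵢ)².
  (δx_1)² = 1.56;  (δx_2)² = 2.66
δΔx = √(4.22) = 2.05 cm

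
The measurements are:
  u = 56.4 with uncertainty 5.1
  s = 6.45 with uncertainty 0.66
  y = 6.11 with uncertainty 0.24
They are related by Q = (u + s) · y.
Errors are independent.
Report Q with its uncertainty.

Let w = u + s = 62.9. δw = √(δu² + δs²) = √(26.0 + 0.436) = 5.14, so δw/w = 0.0818.
Q is then a monomial in w, y:
δQ/Q = √((δw/w)² + (1·δy/y)²) = √(0.00669 + 0.00154) = 0.0908
Q = 384, so δQ = 0.0908 × 384 = 34.9.

384 ± 34.9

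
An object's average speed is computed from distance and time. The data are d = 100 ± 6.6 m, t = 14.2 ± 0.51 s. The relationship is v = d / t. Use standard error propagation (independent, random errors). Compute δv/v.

v is a product of powers, so relative uncertainties combine in quadrature:
  (1·δd/d)² = (1×0.0660)² = 0.00436;  (-1·δt/t)² = (-1×0.0359)² = 0.00129
δv/v = √(0.00565) = 0.0751

0.0751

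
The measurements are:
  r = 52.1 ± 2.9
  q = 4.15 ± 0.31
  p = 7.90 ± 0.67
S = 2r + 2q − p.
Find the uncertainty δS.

Each term contributes (cᵢ δxᵢ)² to (δS)²:
  (2·δr)² = 33.6;  (2·δq)² = 0.384;  (δp)² = 0.449
δS = √(34.5) = 5.87

5.87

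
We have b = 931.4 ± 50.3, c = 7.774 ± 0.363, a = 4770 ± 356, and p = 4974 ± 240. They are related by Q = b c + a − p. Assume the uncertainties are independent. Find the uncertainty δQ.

672

Let w = b·c = 7241. δw/w = √((1·δb/b)² + (1·δc/c)²) = √(0.00292 + 0.00218) = 0.0714, so δw = 517.
Q = w + a − p: δQ = √(δw² + δa² + δp²) = √(2.67e+05 + 1.27e+05 + 57600) = 672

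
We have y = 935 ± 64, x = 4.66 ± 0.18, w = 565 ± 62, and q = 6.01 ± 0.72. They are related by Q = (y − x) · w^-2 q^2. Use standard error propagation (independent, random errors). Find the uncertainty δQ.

0.0350

Let u = y − x = 930. δu = √(δy² + δx²) = √(4100 + 0.0324) = 64.0, so δu/u = 0.0688.
Q is then a monomial in u, w, q:
δQ/Q = √((δu/u)² + (-2·δw/w)² + (2·δq/q)²) = √(0.00473 + 0.0482 + 0.0574) = 0.332
Q = 0.105, so δQ = 0.332 × 0.105 = 0.0350.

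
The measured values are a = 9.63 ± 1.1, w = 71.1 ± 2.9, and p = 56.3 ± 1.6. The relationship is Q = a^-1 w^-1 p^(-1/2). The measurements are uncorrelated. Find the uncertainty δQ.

Each factor contributes (exponent × relative error)² to (δQ/Q)²:
  (-1·δa/a)² = (-1×0.114)² = 0.0130;  (-1·δw/w)² = (-1×0.0408)² = 0.00166;  (−½·δp/p)² = (-0.5×0.0284)² = 0.000202
δQ/Q = √(0.0149) = 0.122
Q = 0.000195, so δQ = 0.122 × 0.000195 = 2.38e-05.

2.38e-05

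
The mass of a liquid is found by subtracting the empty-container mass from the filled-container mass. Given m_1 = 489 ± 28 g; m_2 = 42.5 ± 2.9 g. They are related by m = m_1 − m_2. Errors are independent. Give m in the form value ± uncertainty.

For a sum/difference, combine absolute errors in quadrature:
  (δm_1)² = 784;  (δm_2)² = 8.41
δm = √(792) = 28.1 g
m = 446 g.

446 ± 28.1 g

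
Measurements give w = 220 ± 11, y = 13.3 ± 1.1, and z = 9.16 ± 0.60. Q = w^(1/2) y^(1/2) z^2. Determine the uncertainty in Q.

For a monomial Q ∝ w^(1/2), y^(1/2), z^2, fractional errors add in quadrature:
  (½·δw/w)² = (0.5×0.0500)² = 0.000625;  (½·δy/y)² = (0.5×0.0827)² = 0.00171;  (2·δz/z)² = (2×0.0655)² = 0.0172
δQ/Q = √(0.0195) = 0.140
Q = 4540, so δQ = 0.140 × 4540 = 634.

634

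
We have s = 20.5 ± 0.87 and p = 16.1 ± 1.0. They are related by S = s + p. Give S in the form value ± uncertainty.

36.6 ± 1.33

Sums and differences: (δS)² = Σ (cᵢ δxᵢ)².
  (δs)² = 0.757;  (δp)² = 1.00
δS = √(1.76) = 1.33
S = 36.6.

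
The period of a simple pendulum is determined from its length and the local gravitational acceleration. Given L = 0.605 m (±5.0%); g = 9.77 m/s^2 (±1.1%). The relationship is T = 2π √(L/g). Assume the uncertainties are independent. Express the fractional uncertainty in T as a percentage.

2.56%

For a monomial T ∝ L^(1/2), g^(-1/2), fractional errors add in quadrature:
  (½·δL/L)² = (0.5×0.0500)² = 0.000625;  (−½·δg/g)² = (-0.5×0.0110)² = 3.03e-05
δT/T = √(0.000655) = 0.0256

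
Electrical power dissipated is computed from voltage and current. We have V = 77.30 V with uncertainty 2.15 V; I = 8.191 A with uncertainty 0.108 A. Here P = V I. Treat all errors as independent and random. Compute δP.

19.5 W

Each factor contributes (exponent × relative error)² to (δP/P)²:
  (1·δV/V)² = (1×0.0278)² = 0.000774;  (1·δI/I)² = (1×0.0132)² = 0.000174
δP/P = √(0.000947) = 0.0308
P = 633.2 W, so δP = 0.0308 × 633.2 = 19.5 W.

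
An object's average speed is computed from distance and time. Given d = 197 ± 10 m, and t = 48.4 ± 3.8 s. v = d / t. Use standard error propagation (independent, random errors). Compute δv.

0.381 m/s

v is a product of powers, so relative uncertainties combine in quadrature:
  (1·δd/d)² = (1×0.0508)² = 0.00258;  (-1·δt/t)² = (-1×0.0785)² = 0.00616
δv/v = √(0.00874) = 0.0935
v = 4.07 m/s, so δv = 0.0935 × 4.07 = 0.381 m/s.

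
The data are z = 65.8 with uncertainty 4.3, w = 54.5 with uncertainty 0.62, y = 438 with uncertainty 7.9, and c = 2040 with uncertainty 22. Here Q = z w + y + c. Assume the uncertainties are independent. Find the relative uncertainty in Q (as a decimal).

Let p = z·w = 3590. δp/p = √((1·δz/z)² + (1·δw/w)²) = √(0.00427 + 0.000129) = 0.0663, so δp = 238.
Q = p + y + c: δQ = √(δp² + δy² + δc²) = √(56600 + 62.4 + 484) = 239
Q = 6060, so δQ/Q = 239/6060 = 0.0394.

0.0394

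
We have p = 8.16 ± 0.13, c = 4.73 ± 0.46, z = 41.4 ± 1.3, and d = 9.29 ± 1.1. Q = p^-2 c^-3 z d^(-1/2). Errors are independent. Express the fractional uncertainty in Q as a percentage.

Relative error in a monomial: (δQ/Q)² = Σ (nᵢ · δxᵢ/xᵢ)².
  (-2·δp/p)² = (-2×0.0159)² = 0.00102;  (-3·δc/c)² = (-3×0.0973)² = 0.0851;  (1·δz/z)² = (1×0.0314)² = 0.000986;  (−½·δd/d)² = (-0.5×0.118)² = 0.00351
δQ/Q = √(0.0906) = 0.301

30.1%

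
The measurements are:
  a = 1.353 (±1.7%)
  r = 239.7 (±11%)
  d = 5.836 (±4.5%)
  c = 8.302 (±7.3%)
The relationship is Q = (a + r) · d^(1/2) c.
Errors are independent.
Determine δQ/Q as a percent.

13.3%

Let u = a + r = 241.1. δu = √(δa² + δr²) = √(0.000529 + 695) = 26.4, so δu/u = 0.109.
Q is then a monomial in u, d, c:
δQ/Q = √((δu/u)² + (½·δd/d)² + (1·δc/c)²) = √(0.0120 + 0.000506 + 0.00533) = 0.133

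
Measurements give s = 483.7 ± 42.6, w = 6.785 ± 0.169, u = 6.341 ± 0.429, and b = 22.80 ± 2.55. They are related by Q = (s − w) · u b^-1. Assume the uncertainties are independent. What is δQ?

21.0

Let h = s − w = 476.9. δh = √(δs² + δw²) = √(1810 + 0.0286) = 42.6, so δh/h = 0.0893.
Q is then a monomial in h, u, b:
δQ/Q = √((δh/h)² + (1·δu/u)² + (-1·δb/b)²) = √(0.00798 + 0.00458 + 0.0125) = 0.158
Q = 132.6, so δQ = 0.158 × 132.6 = 21.0.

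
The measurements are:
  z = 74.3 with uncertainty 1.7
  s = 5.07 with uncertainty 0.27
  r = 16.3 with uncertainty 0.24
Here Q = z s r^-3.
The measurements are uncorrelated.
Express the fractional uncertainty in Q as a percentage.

Products/powers → add relative errors in quadrature, weighted by exponent:
  (1·δz/z)² = (1×0.0229)² = 0.000524;  (1·δs/s)² = (1×0.0533)² = 0.00284;  (-3·δr/r)² = (-3×0.0147)² = 0.00195
δQ/Q = √(0.00531) = 0.0729

7.29%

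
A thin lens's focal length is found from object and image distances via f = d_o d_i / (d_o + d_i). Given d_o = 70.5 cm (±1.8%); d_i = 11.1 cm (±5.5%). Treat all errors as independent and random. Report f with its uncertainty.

∂f/∂d_o = (d_i/(d_o+d_i))² = 0.0185;  ∂f/∂d_i = (d_o/(d_o+d_i))² = 0.746
δf = √((∂f/∂d_o · δd_o)² + (∂f/∂d_i · δd_i)²) = √(0.000551 + 0.208) = 0.456 cm
f = 9.59 cm.

9.59 ± 0.456 cm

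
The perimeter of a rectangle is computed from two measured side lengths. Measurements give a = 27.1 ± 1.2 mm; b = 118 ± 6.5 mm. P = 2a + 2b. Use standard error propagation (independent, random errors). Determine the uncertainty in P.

13.2 mm

Sums and differences: (δP)² = Σ (cᵢ δxᵢ)².
  (2·δa)² = 5.76;  (2·δb)² = 169
δP = √(175) = 13.2 mm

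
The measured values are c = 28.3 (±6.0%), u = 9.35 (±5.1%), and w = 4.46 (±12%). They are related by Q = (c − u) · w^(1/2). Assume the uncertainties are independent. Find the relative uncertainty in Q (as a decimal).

0.111

Let h = c − u = 19.0. δh = √(δc² + δu²) = √(2.88 + 0.227) = 1.76, so δh/h = 0.0931.
Q is then a monomial in h, w:
δQ/Q = √((δh/h)² + (½·δw/w)²) = √(0.00866 + 0.00360) = 0.111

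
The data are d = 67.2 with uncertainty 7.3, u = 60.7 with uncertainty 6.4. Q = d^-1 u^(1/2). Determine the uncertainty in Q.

Relative error in a monomial: (δQ/Q)² = Σ (nᵢ · δxᵢ/xᵢ)².
  (-1·δd/d)² = (-1×0.109)² = 0.0118;  (½·δu/u)² = (0.5×0.105)² = 0.00278
δQ/Q = √(0.0146) = 0.121
Q = 0.116, so δQ = 0.121 × 0.116 = 0.0140.

0.0140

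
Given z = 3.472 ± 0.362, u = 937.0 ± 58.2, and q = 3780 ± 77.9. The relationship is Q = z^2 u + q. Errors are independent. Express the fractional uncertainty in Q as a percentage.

16.3%

Let p = z^2·u = 11300. δp/p = √((2·δz/z)² + (1·δu/u)²) = √(0.0435 + 0.00386) = 0.218, so δp = 2460.
Q = p + q: δQ = √(δp² + δq²) = √(6.04e+06 + 6070) = 2460
Q = 15080, so δQ/Q = 2460/15080 = 0.163.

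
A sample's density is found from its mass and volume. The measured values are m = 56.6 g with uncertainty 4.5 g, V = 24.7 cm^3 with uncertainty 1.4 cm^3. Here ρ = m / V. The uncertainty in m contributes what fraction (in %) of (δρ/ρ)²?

(δρ/ρ)² = (1·δm/m)² + (-1·δV/V)²
  m term: (1×0.0795)² = 0.00632
  V term: (-1×0.0567)² = 0.00321
Total = 0.00953. Share from m = 0.00632/0.00953 = 0.663.

66.3%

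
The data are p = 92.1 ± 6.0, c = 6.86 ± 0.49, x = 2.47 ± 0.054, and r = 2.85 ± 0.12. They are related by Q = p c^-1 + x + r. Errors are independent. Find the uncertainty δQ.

1.30

Let w = p·c^-1 = 13.4. δw/w = √((1·δp/p)² + (-1·δc/c)²) = √(0.00424 + 0.00510) = 0.0967, so δw = 1.30.
Q = w + x + r: δQ = √(δw² + δx² + δr²) = √(1.68 + 0.00292 + 0.0144) = 1.30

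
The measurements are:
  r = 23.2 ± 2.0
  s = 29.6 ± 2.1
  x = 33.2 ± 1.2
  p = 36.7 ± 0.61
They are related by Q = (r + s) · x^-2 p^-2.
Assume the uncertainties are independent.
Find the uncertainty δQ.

3.44e-06

Let u = r + s = 52.8. δu = √(δr² + δs²) = √(4.00 + 4.41) = 2.90, so δu/u = 0.0549.
Q is then a monomial in u, x, p:
δQ/Q = √((δu/u)² + (-2·δx/x)² + (-2·δp/p)²) = √(0.00302 + 0.00523 + 0.00111) = 0.0967
Q = 3.56e-05, so δQ = 0.0967 × 3.56e-05 = 3.44e-06.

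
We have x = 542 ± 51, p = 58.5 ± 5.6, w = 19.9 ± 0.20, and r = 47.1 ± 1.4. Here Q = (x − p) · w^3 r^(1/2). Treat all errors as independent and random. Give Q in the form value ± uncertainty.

(2.61 ± 0.291) × 10^7

Let u = x − p = 484. δu = √(δx² + δp²) = √(2600 + 31.4) = 51.3, so δu/u = 0.106.
Q is then a monomial in u, w, r:
δQ/Q = √((δu/u)² + (3·δw/w)² + (½·δr/r)²) = √(0.0113 + 0.000909 + 0.000221) = 0.111
Q = 2.61e+07, so δQ = 0.111 × 2.61e+07 = 2.91e+06.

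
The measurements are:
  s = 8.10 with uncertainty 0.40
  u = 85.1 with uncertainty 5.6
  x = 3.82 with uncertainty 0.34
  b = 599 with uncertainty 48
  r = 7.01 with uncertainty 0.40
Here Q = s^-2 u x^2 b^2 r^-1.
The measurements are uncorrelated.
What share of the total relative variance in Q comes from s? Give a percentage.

(δQ/Q)² = (-2·δs/s)² + (1·δu/u)² + (2·δx/x)² + (2·δb/b)² + (-1·δr/r)²
  s term: (-2×0.0494)² = 0.00975
  u term: (1×0.0658)² = 0.00433
  x term: (2×0.0890)² = 0.0317
  b term: (2×0.0801)² = 0.0257
  r term: (-1×0.0571)² = 0.00326
Total = 0.0747. Share from s = 0.00975/0.0747 = 0.131.

13.1%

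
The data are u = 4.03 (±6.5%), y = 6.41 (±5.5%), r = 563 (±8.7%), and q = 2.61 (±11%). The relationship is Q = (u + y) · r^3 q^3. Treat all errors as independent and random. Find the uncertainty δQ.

Let w = u + y = 10.4. δw = √(δu² + δy²) = √(0.0686 + 0.124) = 0.439, so δw/w = 0.0421.
Q is then a monomial in w, r, q:
δQ/Q = √((δw/w)² + (3·δr/r)² + (3·δq/q)²) = √(0.00177 + 0.0681 + 0.109) = 0.423
Q = 3.31e+10, so δQ = 0.423 × 3.31e+10 = 1.4e+10.

1.4e+10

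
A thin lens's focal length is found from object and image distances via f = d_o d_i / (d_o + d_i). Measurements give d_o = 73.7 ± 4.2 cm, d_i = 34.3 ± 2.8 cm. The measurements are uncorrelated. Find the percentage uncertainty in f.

5.86%

∂f/∂d_o = (d_i/(d_o+d_i))² = 0.101;  ∂f/∂d_i = (d_o/(d_o+d_i))² = 0.466
δf = √((∂f/∂d_o · δd_o)² + (∂f/∂d_i · δd_i)²) = √(0.179 + 1.70) = 1.37 cm
f = 23.4 cm, so δf/f = 1.37/23.4 = 0.0586.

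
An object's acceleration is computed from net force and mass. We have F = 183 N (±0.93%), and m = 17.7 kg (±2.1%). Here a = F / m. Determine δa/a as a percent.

2.30%

Products/powers → add relative errors in quadrature, weighted by exponent:
  (1·δF/F)² = (1×0.00930)² = 8.65e-05;  (-1·δm/m)² = (-1×0.0210)² = 0.000441
δa/a = √(0.000527) = 0.0230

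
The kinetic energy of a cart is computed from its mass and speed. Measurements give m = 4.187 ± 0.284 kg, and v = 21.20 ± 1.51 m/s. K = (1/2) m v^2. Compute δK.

148 J

K is a product of powers, so relative uncertainties combine in quadrature:
  (1·δm/m)² = (1×0.0678)² = 0.00460;  (2·δv/v)² = (2×0.0712)² = 0.0203
δK/K = √(0.0249) = 0.158
K = 940.9 J, so δK = 0.158 × 940.9 = 148 J.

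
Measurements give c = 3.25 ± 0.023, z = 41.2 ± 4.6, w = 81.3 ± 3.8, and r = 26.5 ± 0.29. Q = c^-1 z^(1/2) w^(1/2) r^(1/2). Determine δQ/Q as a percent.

For a monomial Q ∝ c^-1, z^(1/2), w^(1/2), r^(1/2), fractional errors add in quadrature:
  (-1·δc/c)² = (-1×0.00708)² = 5.01e-05;  (½·δz/z)² = (0.5×0.112)² = 0.00312;  (½·δw/w)² = (0.5×0.0467)² = 0.000546;  (½·δr/r)² = (0.5×0.0109)² = 2.99e-05
δQ/Q = √(0.00374) = 0.0612

6.12%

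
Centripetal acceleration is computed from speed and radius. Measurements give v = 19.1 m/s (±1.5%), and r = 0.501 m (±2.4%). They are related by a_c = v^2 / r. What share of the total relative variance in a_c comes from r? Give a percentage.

(δa_c/a_c)² = (2·δv/v)² + (-1·δr/r)²
  v term: (2×0.0150)² = 0.000900
  r term: (-1×0.0240)² = 0.000576
Total = 0.00148. Share from r = 0.000576/0.00148 = 0.390.

39.0%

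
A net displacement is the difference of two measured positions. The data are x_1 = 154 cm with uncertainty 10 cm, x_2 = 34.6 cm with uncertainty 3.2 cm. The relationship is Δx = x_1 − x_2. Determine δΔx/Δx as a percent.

Δx is a linear combination, so absolute uncertainties add in quadrature:
  (δx_1)² = 100;  (δx_2)² = 10.2
δΔx = √(110) = 10.5 cm
Δx = 119 cm, so δΔx/Δx = 10.5/119 = 0.0879.

8.79%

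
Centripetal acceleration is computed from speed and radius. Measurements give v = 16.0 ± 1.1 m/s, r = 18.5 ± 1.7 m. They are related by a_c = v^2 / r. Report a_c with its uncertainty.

Since a_c is a product/quotient, work with relative uncertainties:
  (2·δv/v)² = (2×0.0688)² = 0.0189;  (-1·δr/r)² = (-1×0.0919)² = 0.00844
δa_c/a_c = √(0.0274) = 0.165
a_c = 13.8 m/s^2, so δa_c = 0.165 × 13.8 = 2.29 m/s^2.

13.8 ± 2.29 m/s^2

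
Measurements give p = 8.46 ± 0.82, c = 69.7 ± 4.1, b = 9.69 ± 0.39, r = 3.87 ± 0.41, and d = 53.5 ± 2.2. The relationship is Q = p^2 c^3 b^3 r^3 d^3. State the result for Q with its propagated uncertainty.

(1.96 ± 0.874) × 10^17

For a monomial Q ∝ p^2, c^3, b^3, r^3, d^3, fractional errors add in quadrature:
  (2·δp/p)² = (2×0.0969)² = 0.0376;  (3·δc/c)² = (3×0.0588)² = 0.0311;  (3·δb/b)² = (3×0.0402)² = 0.0146;  (3·δr/r)² = (3×0.106)² = 0.101;  (3·δd/d)² = (3×0.0411)² = 0.0152
δQ/Q = √(0.200) = 0.447
Q = 1.96e+17, so δQ = 0.447 × 1.96e+17 = 8.74e+16.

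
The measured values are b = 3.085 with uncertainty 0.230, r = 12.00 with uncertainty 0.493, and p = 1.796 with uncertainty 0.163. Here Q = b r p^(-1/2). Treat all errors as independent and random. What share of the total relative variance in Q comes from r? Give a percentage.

(δQ/Q)² = (1·δb/b)² + (1·δr/r)² + (−½·δp/p)²
  b term: (1×0.0746)² = 0.00556
  r term: (1×0.0411)² = 0.00169
  p term: (-0.5×0.0908)² = 0.00206
Total = 0.00931. Share from r = 0.00169/0.00931 = 0.181.

18.1%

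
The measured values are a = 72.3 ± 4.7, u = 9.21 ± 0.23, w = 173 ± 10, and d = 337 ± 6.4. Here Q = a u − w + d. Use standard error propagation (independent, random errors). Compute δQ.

Let p = a·u = 666. δp/p = √((1·δa/a)² + (1·δu/u)²) = √(0.00423 + 0.000624) = 0.0696, so δp = 46.4.
Q = p − w + d: δQ = √(δp² + δw² + δd²) = √(2150 + 100 + 41.0) = 47.9

47.9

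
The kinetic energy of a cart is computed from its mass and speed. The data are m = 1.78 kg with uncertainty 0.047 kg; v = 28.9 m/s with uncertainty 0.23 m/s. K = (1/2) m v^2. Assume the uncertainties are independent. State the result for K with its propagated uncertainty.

For a monomial K ∝ m, v^2, fractional errors add in quadrature:
  (1·δm/m)² = (1×0.0264)² = 0.000697;  (2·δv/v)² = (2×0.00796)² = 0.000253
δK/K = √(0.000951) = 0.0308
K = 743 J, so δK = 0.0308 × 743 = 22.9 J.

743 ± 22.9 J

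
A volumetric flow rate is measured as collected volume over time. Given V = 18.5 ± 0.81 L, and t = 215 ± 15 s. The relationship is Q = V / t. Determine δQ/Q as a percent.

Q is a product of powers, so relative uncertainties combine in quadrature:
  (1·δV/V)² = (1×0.0438)² = 0.00192;  (-1·δt/t)² = (-1×0.0698)² = 0.00487
δQ/Q = √(0.00678) = 0.0824

8.24%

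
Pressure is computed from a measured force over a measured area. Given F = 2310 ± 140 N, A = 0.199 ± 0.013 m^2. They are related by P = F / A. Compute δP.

P is a product of powers, so relative uncertainties combine in quadrature:
  (1·δF/F)² = (1×0.0606)² = 0.00367;  (-1·δA/A)² = (-1×0.0653)² = 0.00427
δP/P = √(0.00794) = 0.0891
P = 11600 Pa, so δP = 0.0891 × 11600 = 1030 Pa.

1030 Pa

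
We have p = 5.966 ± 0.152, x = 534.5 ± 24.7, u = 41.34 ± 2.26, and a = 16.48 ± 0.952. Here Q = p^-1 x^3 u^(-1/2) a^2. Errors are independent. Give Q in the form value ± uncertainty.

(1.081 ± 0.199) × 10^9

Since Q is a product/quotient, work with relative uncertainties:
  (-1·δp/p)² = (-1×0.0255)² = 0.000649;  (3·δx/x)² = (3×0.0462)² = 0.0192;  (−½·δu/u)² = (-0.5×0.0547)² = 0.000747;  (2·δa/a)² = (2×0.0578)² = 0.0133
δQ/Q = √(0.0340) = 0.184
Q = 1.081e+09, so δQ = 0.184 × 1.081e+09 = 1.99e+08.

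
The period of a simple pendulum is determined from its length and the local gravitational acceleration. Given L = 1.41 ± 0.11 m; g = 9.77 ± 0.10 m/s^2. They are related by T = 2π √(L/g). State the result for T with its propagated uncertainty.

For a monomial T ∝ L^(1/2), g^(-1/2), fractional errors add in quadrature:
  (½·δL/L)² = (0.5×0.0780)² = 0.00152;  (−½·δg/g)² = (-0.5×0.0102)² = 2.62e-05
δT/T = √(0.00155) = 0.0393
T = 2.39 s, so δT = 0.0393 × 2.39 = 0.0939 s.

2.39 ± 0.0939 s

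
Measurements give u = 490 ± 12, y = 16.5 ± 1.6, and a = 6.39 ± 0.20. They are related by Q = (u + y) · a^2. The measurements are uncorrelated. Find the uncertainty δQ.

Let w = u + y = 506. δw = √(δu² + δy²) = √(144 + 2.56) = 12.1, so δw/w = 0.0239.
Q is then a monomial in w, a:
δQ/Q = √((δw/w)² + (2·δa/a)²) = √(0.000571 + 0.00392) = 0.0670
Q = 20700, so δQ = 0.0670 × 20700 = 1390.

1390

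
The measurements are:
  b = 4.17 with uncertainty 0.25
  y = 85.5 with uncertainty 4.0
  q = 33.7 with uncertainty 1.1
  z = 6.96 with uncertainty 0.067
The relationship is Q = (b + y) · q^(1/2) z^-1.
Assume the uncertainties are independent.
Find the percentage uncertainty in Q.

Let u = b + y = 89.7. δu = √(δb² + δy²) = √(0.0625 + 16.0) = 4.01, so δu/u = 0.0447.
Q is then a monomial in u, q, z:
δQ/Q = √((δu/u)² + (½·δq/q)² + (-1·δz/z)²) = √(0.00200 + 0.000266 + 9.27e-05) = 0.0485

4.85%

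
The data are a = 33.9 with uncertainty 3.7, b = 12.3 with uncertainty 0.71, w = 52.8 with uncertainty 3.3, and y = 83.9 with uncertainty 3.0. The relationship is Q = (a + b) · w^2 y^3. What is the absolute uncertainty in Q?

Let u = a + b = 46.2. δu = √(δa² + δb²) = √(13.7 + 0.504) = 3.77, so δu/u = 0.0815.
Q is then a monomial in u, w, y:
δQ/Q = √((δu/u)² + (2·δw/w)² + (3·δy/y)²) = √(0.00665 + 0.0156 + 0.0115) = 0.184
Q = 7.61e+10, so δQ = 0.184 × 7.61e+10 = 1.4e+10.

1.4e+10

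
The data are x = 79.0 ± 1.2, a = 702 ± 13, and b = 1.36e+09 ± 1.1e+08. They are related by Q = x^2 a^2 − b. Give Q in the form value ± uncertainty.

Let p = x^2·a^2 = 3.08e+09. δp/p = √((2·δx/x)² + (2·δa/a)²) = √(0.000923 + 0.00137) = 0.0479, so δp = 1.47e+08.
Q = p − b: δQ = √(δp² + δb²) = √(2.17e+16 + 1.21e+16) = 1.84e+08
Q = 1.72e+09.

(1.72 ± 0.184) × 10^9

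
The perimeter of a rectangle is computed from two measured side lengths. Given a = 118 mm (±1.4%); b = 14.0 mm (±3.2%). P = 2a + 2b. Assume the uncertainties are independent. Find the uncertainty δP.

P is a linear combination, so absolute uncertainties add in quadrature:
  (2·δa)² = 10.9;  (2·δb)² = 0.803
δP = √(11.7) = 3.42 mm

3.42 mm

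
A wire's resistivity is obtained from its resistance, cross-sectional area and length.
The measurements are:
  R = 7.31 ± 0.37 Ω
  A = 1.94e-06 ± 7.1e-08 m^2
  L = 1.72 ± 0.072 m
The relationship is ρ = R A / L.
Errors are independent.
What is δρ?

6.2e-07 Ω·m

ρ is a product of powers, so relative uncertainties combine in quadrature:
  (1·δR/R)² = (1×0.0506)² = 0.00256;  (1·δA/A)² = (1×0.0366)² = 0.00134;  (-1·δL/L)² = (-1×0.0419)² = 0.00175
δρ/ρ = √(0.00565) = 0.0752
ρ = 8.24e-06 Ω·m, so δρ = 0.0752 × 8.24e-06 = 6.2e-07 Ω·m.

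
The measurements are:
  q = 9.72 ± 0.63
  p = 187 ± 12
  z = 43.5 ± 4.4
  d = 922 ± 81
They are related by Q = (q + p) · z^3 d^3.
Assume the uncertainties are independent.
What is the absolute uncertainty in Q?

Let u = q + p = 197. δu = √(δq² + δp²) = √(0.397 + 144) = 12.0, so δu/u = 0.0611.
Q is then a monomial in u, z, d:
δQ/Q = √((δu/u)² + (3·δz/z)² + (3·δd/d)²) = √(0.00373 + 0.0921 + 0.0695) = 0.407
Q = 1.27e+16, so δQ = 0.407 × 1.27e+16 = 5.16e+15.

5.16e+15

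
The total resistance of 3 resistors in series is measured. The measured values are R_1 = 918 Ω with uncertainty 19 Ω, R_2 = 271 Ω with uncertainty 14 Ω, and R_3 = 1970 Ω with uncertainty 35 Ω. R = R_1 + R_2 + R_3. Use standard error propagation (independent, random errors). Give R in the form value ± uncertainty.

Sums and differences: (δR)² = Σ (cᵢ δxᵢ)².
  (δR_1)² = 361;  (δR_2)² = 196;  (δR_3)² = 1220
δR = √(1780) = 42.2 Ω
R = 3160 Ω.

3160 ± 42.2 Ω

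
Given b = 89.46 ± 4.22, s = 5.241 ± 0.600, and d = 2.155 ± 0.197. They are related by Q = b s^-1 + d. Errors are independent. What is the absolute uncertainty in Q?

2.12

Let p = b·s^-1 = 17.07. δp/p = √((1·δb/b)² + (-1·δs/s)²) = √(0.00223 + 0.0131) = 0.124, so δp = 2.11.
Q = p + d: δQ = √(δp² + δd²) = √(4.47 + 0.0388) = 2.12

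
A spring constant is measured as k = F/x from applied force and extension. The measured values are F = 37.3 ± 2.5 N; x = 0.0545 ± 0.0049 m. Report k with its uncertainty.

684 ± 76.8 N/m

Since k is a product/quotient, work with relative uncertainties:
  (1·δF/F)² = (1×0.0670)² = 0.00449;  (-1·δx/x)² = (-1×0.0899)² = 0.00808
δk/k = √(0.0126) = 0.112
k = 684 N/m, so δk = 0.112 × 684 = 76.8 N/m.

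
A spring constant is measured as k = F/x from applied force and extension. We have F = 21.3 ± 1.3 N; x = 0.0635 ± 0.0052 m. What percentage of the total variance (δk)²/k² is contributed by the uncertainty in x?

64.3%

(δk/k)² = (1·δF/F)² + (-1·δx/x)²
  F term: (1×0.0610)² = 0.00373
  x term: (-1×0.0819)² = 0.00671
Total = 0.0104. Share from x = 0.00671/0.0104 = 0.643.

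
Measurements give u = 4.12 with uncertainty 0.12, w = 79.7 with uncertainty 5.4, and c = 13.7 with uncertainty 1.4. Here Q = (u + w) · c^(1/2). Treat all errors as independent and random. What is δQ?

25.5

Let h = u + w = 83.8. δh = √(δu² + δw²) = √(0.0144 + 29.2) = 5.40, so δh/h = 0.0644.
Q is then a monomial in h, c:
δQ/Q = √((δh/h)² + (½·δc/c)²) = √(0.00415 + 0.00261) = 0.0822
Q = 310, so δQ = 0.0822 × 310 = 25.5.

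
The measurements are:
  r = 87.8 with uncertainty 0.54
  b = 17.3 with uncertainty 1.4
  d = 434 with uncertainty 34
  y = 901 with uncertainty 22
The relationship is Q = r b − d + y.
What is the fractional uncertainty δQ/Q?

Let p = r·b = 1520. δp/p = √((1·δr/r)² + (1·δb/b)²) = √(3.78e-05 + 0.00655) = 0.0812, so δp = 123.
Q = p − d + y: δQ = √(δp² + δd² + δy²) = √(15200 + 1160 + 484) = 130
Q = 1990, so δQ/Q = 130/1990 = 0.0653.

0.0653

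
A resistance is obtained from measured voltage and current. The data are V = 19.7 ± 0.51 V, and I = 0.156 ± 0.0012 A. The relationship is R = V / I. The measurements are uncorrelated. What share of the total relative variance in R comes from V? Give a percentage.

91.9%

(δR/R)² = (1·δV/V)² + (-1·δI/I)²
  V term: (1×0.0259)² = 0.000670
  I term: (-1×0.00769)² = 5.92e-05
Total = 0.000729. Share from V = 0.000670/0.000729 = 0.919.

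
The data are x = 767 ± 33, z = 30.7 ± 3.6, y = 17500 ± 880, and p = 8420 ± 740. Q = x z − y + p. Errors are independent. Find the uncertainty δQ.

3160

Let w = x·z = 23500. δw/w = √((1·δx/x)² + (1·δz/z)²) = √(0.00185 + 0.0138) = 0.125, so δw = 2940.
Q = w − y + p: δQ = √(δw² + δy² + δp²) = √(8.65e+06 + 7.74e+05 + 5.48e+05) = 3160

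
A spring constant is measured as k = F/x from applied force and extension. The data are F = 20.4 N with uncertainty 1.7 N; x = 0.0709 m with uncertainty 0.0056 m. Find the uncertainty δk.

Since k is a product/quotient, work with relative uncertainties:
  (1·δF/F)² = (1×0.0833)² = 0.00694;  (-1·δx/x)² = (-1×0.0790)² = 0.00624
δk/k = √(0.0132) = 0.115
k = 288 N/m, so δk = 0.115 × 288 = 33.0 N/m.

33.0 N/m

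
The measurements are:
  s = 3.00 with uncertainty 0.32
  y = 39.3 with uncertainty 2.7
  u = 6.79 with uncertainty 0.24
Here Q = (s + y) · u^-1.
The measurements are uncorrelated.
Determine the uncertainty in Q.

Let w = s + y = 42.3. δw = √(δs² + δy²) = √(0.102 + 7.29) = 2.72, so δw/w = 0.0643.
Q is then a monomial in w, u:
δQ/Q = √((δw/w)² + (-1·δu/u)²) = √(0.00413 + 0.00125) = 0.0734
Q = 6.23, so δQ = 0.0734 × 6.23 = 0.457.

0.457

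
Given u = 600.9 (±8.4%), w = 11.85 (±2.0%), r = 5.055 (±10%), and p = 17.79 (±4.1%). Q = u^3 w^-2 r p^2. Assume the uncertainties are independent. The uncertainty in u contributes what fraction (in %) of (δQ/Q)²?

77.6%

(δQ/Q)² = (3·δu/u)² + (-2·δw/w)² + (1·δr/r)² + (2·δp/p)²
  u term: (3×0.0840)² = 0.0635
  w term: (-2×0.0200)² = 0.00160
  r term: (1×0.100)² = 0.0100
  p term: (2×0.0410)² = 0.00672
Total = 0.0818. Share from u = 0.0635/0.0818 = 0.776.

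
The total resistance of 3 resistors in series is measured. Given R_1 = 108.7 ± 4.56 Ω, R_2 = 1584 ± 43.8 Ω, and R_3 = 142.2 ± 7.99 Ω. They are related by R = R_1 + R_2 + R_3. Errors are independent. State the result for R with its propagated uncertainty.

1835 ± 44.8 Ω

R is a linear combination, so absolute uncertainties add in quadrature:
  (δR_1)² = 20.8;  (δR_2)² = 1920;  (δR_3)² = 63.8
δR = √(2000) = 44.8 Ω
R = 1835 Ω.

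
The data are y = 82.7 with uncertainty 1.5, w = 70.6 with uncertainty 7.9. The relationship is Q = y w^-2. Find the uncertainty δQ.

0.00373

Q is a product of powers, so relative uncertainties combine in quadrature:
  (1·δy/y)² = (1×0.0181)² = 0.000329;  (-2·δw/w)² = (-2×0.112)² = 0.0501
δQ/Q = √(0.0504) = 0.225
Q = 0.0166, so δQ = 0.225 × 0.0166 = 0.00373.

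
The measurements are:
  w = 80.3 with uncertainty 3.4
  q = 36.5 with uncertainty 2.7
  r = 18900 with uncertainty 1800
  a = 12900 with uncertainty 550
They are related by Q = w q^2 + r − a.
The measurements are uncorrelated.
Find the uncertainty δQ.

16600

Let p = w·q^2 = 1.07e+05. δp/p = √((1·δw/w)² + (2·δq/q)²) = √(0.00179 + 0.0219) = 0.154, so δp = 16500.
Q = p + r − a: δQ = √(δp² + δr² + δa²) = √(2.71e+08 + 3.24e+06 + 3.02e+05) = 16600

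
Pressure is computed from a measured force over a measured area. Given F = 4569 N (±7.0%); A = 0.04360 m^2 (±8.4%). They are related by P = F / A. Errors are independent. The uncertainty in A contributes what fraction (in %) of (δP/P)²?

(δP/P)² = (1·δF/F)² + (-1·δA/A)²
  F term: (1×0.0700)² = 0.00490
  A term: (-1×0.0840)² = 0.00706
Total = 0.0120. Share from A = 0.00706/0.0120 = 0.590.

59.0%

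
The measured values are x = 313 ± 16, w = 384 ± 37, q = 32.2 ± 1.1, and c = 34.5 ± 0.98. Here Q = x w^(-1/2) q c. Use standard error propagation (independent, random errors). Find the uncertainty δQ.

Since Q is a product/quotient, work with relative uncertainties:
  (1·δx/x)² = (1×0.0511)² = 0.00261;  (−½·δw/w)² = (-0.5×0.0964)² = 0.00232;  (1·δq/q)² = (1×0.0342)² = 0.00117;  (1·δc/c)² = (1×0.0284)² = 0.000807
δQ/Q = √(0.00691) = 0.0831
Q = 17700, so δQ = 0.0831 × 17700 = 1470.

1470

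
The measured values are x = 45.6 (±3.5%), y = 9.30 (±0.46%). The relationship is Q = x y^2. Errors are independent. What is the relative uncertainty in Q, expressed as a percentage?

Relative error in a monomial: (δQ/Q)² = Σ (nᵢ · δxᵢ/xᵢ)².
  (1·δx/x)² = (1×0.0350)² = 0.00123;  (2·δy/y)² = (2×0.00460)² = 8.46e-05
δQ/Q = √(0.00131) = 0.0362

3.62%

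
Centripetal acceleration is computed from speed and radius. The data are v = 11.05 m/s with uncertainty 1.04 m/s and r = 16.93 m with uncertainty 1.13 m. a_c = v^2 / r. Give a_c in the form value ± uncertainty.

Products/powers → add relative errors in quadrature, weighted by exponent:
  (2·δv/v)² = (2×0.0941)² = 0.0354;  (-1·δr/r)² = (-1×0.0667)² = 0.00445
δa_c/a_c = √(0.0399) = 0.200
a_c = 7.212 m/s^2, so δa_c = 0.200 × 7.212 = 1.44 m/s^2.

7.212 ± 1.44 m/s^2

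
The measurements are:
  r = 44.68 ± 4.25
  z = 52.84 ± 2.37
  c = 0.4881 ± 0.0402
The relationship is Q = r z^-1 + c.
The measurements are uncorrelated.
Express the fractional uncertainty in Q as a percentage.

7.32%

Let p = r·z^-1 = 0.8456. δp/p = √((1·δr/r)² + (-1·δz/z)²) = √(0.00905 + 0.00201) = 0.105, so δp = 0.0889.
Q = p + c: δQ = √(δp² + δc²) = √(0.00791 + 0.00162) = 0.0976
Q = 1.334, so δQ/Q = 0.0976/1.334 = 0.0732.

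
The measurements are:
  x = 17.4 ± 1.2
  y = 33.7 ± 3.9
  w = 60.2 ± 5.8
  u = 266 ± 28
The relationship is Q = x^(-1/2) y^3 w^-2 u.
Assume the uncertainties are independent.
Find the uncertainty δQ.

Since Q is a product/quotient, work with relative uncertainties:
  (−½·δx/x)² = (-0.5×0.0690)² = 0.00119;  (3·δy/y)² = (3×0.116)² = 0.121;  (-2·δw/w)² = (-2×0.0963)² = 0.0371;  (1·δu/u)² = (1×0.105)² = 0.0111
δQ/Q = √(0.170) = 0.412
Q = 673, so δQ = 0.412 × 673 = 278.

278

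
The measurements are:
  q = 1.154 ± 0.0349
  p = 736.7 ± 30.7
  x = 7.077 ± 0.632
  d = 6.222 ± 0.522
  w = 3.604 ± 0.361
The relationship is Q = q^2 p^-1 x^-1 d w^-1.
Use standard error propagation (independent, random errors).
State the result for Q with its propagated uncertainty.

(4.410 ± 0.769) × 10^-4

Relative error in a monomial: (δQ/Q)² = Σ (nᵢ · δxᵢ/xᵢ)².
  (2·δq/q)² = (2×0.0302)² = 0.00366;  (-1·δp/p)² = (-1×0.0417)² = 0.00174;  (-1·δx/x)² = (-1×0.0893)² = 0.00798;  (1·δd/d)² = (1×0.0839)² = 0.00704;  (-1·δw/w)² = (-1×0.100)² = 0.0100
δQ/Q = √(0.0304) = 0.174
Q = 0.0004410, so δQ = 0.174 × 0.0004410 = 7.69e-05.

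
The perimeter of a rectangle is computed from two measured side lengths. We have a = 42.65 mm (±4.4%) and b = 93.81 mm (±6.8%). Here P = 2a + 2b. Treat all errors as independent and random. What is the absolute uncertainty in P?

13.3 mm

P is a linear combination, so absolute uncertainties add in quadrature:
  (2·δa)² = 14.1;  (2·δb)² = 163
δP = √(177) = 13.3 mm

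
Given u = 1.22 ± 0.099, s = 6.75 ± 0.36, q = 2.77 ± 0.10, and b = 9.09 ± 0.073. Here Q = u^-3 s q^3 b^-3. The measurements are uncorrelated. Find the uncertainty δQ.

0.0287

For a monomial Q ∝ u^-3, s, q^3, b^-3, fractional errors add in quadrature:
  (-3·δu/u)² = (-3×0.0811)² = 0.0593;  (1·δs/s)² = (1×0.0533)² = 0.00284;  (3·δq/q)² = (3×0.0361)² = 0.0117;  (-3·δb/b)² = (-3×0.00803)² = 0.000580
δQ/Q = √(0.0744) = 0.273
Q = 0.105, so δQ = 0.273 × 0.105 = 0.0287.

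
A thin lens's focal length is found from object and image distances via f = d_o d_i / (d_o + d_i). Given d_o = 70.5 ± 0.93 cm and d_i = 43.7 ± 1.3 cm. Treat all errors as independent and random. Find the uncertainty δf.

0.514 cm

∂f/∂d_o = (d_i/(d_o+d_i))² = 0.146;  ∂f/∂d_i = (d_o/(d_o+d_i))² = 0.381
δf = √((∂f/∂d_o · δd_o)² + (∂f/∂d_i · δd_i)²) = √(0.0185 + 0.245) = 0.514 cm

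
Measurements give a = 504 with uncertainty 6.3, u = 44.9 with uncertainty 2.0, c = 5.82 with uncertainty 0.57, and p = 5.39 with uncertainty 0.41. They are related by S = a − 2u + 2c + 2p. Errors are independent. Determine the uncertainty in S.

7.59

Sums and differences: (δS)² = Σ (cᵢ δxᵢ)².
  (δa)² = 39.7;  (2·δu)² = 16.0;  (2·δc)² = 1.30;  (2·δp)² = 0.672
δS = √(57.7) = 7.59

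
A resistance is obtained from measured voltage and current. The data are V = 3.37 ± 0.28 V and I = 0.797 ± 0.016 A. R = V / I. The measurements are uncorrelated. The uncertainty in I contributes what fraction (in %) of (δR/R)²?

(δR/R)² = (1·δV/V)² + (-1·δI/I)²
  V term: (1×0.0831)² = 0.00690
  I term: (-1×0.0201)² = 0.000403
Total = 0.00731. Share from I = 0.000403/0.00731 = 0.0552.

5.52%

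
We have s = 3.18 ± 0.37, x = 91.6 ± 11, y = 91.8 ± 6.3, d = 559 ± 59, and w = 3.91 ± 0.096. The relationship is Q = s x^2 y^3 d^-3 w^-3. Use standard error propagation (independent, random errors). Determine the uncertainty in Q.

0.926

Since Q is a product/quotient, work with relative uncertainties:
  (1·δs/s)² = (1×0.116)² = 0.0135;  (2·δx/x)² = (2×0.120)² = 0.0577;  (3·δy/y)² = (3×0.0686)² = 0.0424;  (-3·δd/d)² = (-3×0.106)² = 0.100;  (-3·δw/w)² = (-3×0.0246)² = 0.00543
δQ/Q = √(0.219) = 0.468
Q = 1.98, so δQ = 0.468 × 1.98 = 0.926.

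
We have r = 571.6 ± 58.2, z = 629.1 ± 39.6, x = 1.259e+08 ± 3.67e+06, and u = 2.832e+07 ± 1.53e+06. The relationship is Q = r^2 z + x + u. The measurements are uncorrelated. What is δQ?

4.4e+07

Let p = r^2·z = 2.055e+08. δp/p = √((2·δr/r)² + (1·δz/z)²) = √(0.0415 + 0.00396) = 0.213, so δp = 4.38e+07.
Q = p + x + u: δQ = √(δp² + δx² + δu²) = √(1.92e+15 + 1.35e+13 + 2.34e+12) = 4.4e+07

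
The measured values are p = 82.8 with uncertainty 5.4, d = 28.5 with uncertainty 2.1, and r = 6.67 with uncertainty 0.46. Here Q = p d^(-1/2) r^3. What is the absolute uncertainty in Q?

1010

For a monomial Q ∝ p, d^(-1/2), r^3, fractional errors add in quadrature:
  (1·δp/p)² = (1×0.0652)² = 0.00425;  (−½·δd/d)² = (-0.5×0.0737)² = 0.00136;  (3·δr/r)² = (3×0.0690)² = 0.0428
δQ/Q = √(0.0484) = 0.220
Q = 4600, so δQ = 0.220 × 4600 = 1010.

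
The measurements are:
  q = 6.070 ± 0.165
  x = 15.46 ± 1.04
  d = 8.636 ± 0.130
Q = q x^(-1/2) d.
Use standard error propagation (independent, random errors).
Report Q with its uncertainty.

13.33 ± 0.610

Since Q is a product/quotient, work with relative uncertainties:
  (1·δq/q)² = (1×0.0272)² = 0.000739;  (−½·δx/x)² = (-0.5×0.0673)² = 0.00113;  (1·δd/d)² = (1×0.0151)² = 0.000227
δQ/Q = √(0.00210) = 0.0458
Q = 13.33, so δQ = 0.0458 × 13.33 = 0.610.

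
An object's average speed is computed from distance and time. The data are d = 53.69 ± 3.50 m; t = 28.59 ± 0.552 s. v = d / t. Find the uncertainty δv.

Since v is a product/quotient, work with relative uncertainties:
  (1·δd/d)² = (1×0.0652)² = 0.00425;  (-1·δt/t)² = (-1×0.0193)² = 0.000373
δv/v = √(0.00462) = 0.0680
v = 1.878 m/s, so δv = 0.0680 × 1.878 = 0.128 m/s.

0.128 m/s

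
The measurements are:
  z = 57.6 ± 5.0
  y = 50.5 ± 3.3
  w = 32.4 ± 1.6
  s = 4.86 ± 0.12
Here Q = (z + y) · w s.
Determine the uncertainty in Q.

1330

Let u = z + y = 108. δu = √(δz² + δy²) = √(25.0 + 10.9) = 5.99, so δu/u = 0.0554.
Q is then a monomial in u, w, s:
δQ/Q = √((δu/u)² + (1·δw/w)² + (1·δs/s)²) = √(0.00307 + 0.00244 + 0.000610) = 0.0782
Q = 17000, so δQ = 0.0782 × 17000 = 1330.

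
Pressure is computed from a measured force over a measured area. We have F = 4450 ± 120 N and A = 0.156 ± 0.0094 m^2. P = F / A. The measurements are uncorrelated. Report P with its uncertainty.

For a monomial P ∝ F, A^-1, fractional errors add in quadrature:
  (1·δF/F)² = (1×0.0270)² = 0.000727;  (-1·δA/A)² = (-1×0.0603)² = 0.00363
δP/P = √(0.00436) = 0.0660
P = 28500 Pa, so δP = 0.0660 × 28500 = 1880 Pa.

28500 ± 1880 Pa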